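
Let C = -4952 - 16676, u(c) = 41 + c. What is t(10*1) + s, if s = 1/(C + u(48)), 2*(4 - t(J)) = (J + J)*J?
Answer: -2067745/21539 ≈ -96.000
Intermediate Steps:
C = -21628
t(J) = 4 - J**2 (t(J) = 4 - (J + J)*J/2 = 4 - 2*J*J/2 = 4 - J**2)
s = -1/21539 (s = 1/(-21628 + (41 + 48)) = 1/(-21628 + 89) = 1/(-21539) = -1/21539 ≈ -4.6427e-5)
t(10*1) + s = (4 - (10*1)**2) - 1/21539 = (4 - 1*10**2) - 1/21539 = (4 - 1*100) - 1/21539 = (4 - 100) - 1/21539 = -96 - 1/21539 = -2067745/21539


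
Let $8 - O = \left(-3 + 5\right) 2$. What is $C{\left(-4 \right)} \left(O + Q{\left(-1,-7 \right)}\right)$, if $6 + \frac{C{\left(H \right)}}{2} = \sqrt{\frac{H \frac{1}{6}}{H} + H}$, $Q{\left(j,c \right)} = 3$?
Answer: $-84 + \frac{7 i \sqrt{138}}{3} \approx -84.0 + 27.41 i$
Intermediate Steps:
$C{\left(H \right)} = -12 + 2 \sqrt{\frac{1}{6} + H}$ ($C{\left(H \right)} = -12 + 2 \sqrt{\frac{H \frac{1}{6}}{H} + H} = -12 + 2 \sqrt{\frac{\frac{1}{6} H}{H} + H} = -12 + 2 \sqrt{\frac{1}{6} + H}$)
$O = 4$ ($O = 8 - \left(-3 + 5\right) 2 = 8 - 2 \cdot 2 = 8 - 4 = 4$)
$C{\left(-4 \right)} \left(O + Q{\left(-1,-7 \right)}\right) = \left(-12 + \frac{\sqrt{6 + 36 \left(-4\right)}}{3}\right) \left(4 + 3\right) = \left(-12 + \frac{\sqrt{6 - 144}}{3}\right) 7 = \left(-12 + \frac{\sqrt{-138}}{3}\right) 7 = \left(-12 + \frac{i \sqrt{138}}{3}\right) 7 = -84 + \frac{7 i \sqrt{138}}{3}$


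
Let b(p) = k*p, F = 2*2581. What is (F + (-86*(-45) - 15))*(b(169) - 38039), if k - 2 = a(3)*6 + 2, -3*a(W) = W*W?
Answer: -364331885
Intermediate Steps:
F = 5162
a(W) = -W**2/3 (a(W) = -W*W/3 = -W**2/3)
k = -14 (k = 2 + (-1/3*3**2*6 + 2) = 2 + (-1/3*9*6 + 2) = 2 + (-3*6 + 2) = 2 + (-18 + 2) = 2 - 16 = -14)
b(p) = -14*p
(F + (-86*(-45) - 15))*(b(169) - 38039) = (5162 + (-86*(-45) - 15))*(-14*169 - 38039) = (5162 + (3870 - 15))*(-2366 - 38039) = (5162 + 3855)*(-40405) = 9017*(-40405) = -364331885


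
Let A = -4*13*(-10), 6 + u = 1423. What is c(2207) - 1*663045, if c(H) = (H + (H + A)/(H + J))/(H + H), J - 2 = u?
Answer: -10612135959071/16005164 ≈ -6.6304e+5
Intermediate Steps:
u = 1417 (u = -6 + 1423 = 1417)
J = 1419 (J = 2 + 1417 = 1419)
A = 520 (A = -52*(-10) = 520)
c(H) = (H + (520 + H)/(1419 + H))/(2*H) (c(H) = (H + (H + 520)/(H + 1419))/(H + H) = (H + (520 + H)/(1419 + H))/((2*H)) = (H + (520 + H)/(1419 + H))*(1/(2*H)) = (H + (520 + H)/(1419 + H))/(2*H))
c(2207) - 1*663045 = (1/2)*(520 + 2207**2 + 1420*2207)/(2207*(1419 + 2207)) - 1*663045 = (1/2)*(1/2207)*(520 + 4870849 + 3133940)/3626 - 663045 = (1/2)*(1/2207)*(1/3626)*8005309 - 663045 = 8005309/16005164 - 663045 = -10612135959071/16005164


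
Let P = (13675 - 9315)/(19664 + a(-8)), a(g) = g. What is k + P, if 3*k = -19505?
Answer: -15974050/2457 ≈ -6501.4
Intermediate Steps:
k = -19505/3 (k = (⅓)*(-19505) = -19505/3 ≈ -6501.7)
P = 545/2457 (P = (13675 - 9315)/(19664 - 8) = 4360/19656 = 4360*(1/19656) = 545/2457 ≈ 0.22182)
k + P = -19505/3 + 545/2457 = -15974050/2457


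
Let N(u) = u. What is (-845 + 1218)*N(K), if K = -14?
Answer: -5222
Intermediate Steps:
(-845 + 1218)*N(K) = (-845 + 1218)*(-14) = 373*(-14) = -5222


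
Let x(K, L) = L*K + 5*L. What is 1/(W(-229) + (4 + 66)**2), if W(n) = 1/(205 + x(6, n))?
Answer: 2314/11338599 ≈ 0.00020408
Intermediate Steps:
x(K, L) = 5*L + K*L (x(K, L) = K*L + 5*L = 5*L + K*L)
W(n) = 1/(205 + 11*n) (W(n) = 1/(205 + n*(5 + 6)) = 1/(205 + n*11) = 1/(205 + 11*n))
1/(W(-229) + (4 + 66)**2) = 1/(1/(205 + 11*(-229)) + (4 + 66)**2) = 1/(1/(205 - 2519) + 70**2) = 1/(1/(-2314) + 4900) = 1/(-1/2314 + 4900) = 1/(11338599/2314) = 2314/11338599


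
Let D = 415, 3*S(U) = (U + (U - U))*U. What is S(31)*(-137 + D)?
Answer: 267158/3 ≈ 89053.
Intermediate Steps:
S(U) = U²/3 (S(U) = ((U + (U - U))*U)/3 = ((U + 0)*U)/3 = (U*U)/3 = U²/3)
S(31)*(-137 + D) = ((⅓)*31²)*(-137 + 415) = ((⅓)*961)*278 = (961/3)*278 = 267158/3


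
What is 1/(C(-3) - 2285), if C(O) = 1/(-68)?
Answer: -68/155381 ≈ -0.00043763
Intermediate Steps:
C(O) = -1/68
1/(C(-3) - 2285) = 1/(-1/68 - 2285) = 1/(-155381/68) = -68/155381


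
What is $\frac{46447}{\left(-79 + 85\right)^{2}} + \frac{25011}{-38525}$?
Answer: $\frac{1788470279}{1386900} \approx 1289.5$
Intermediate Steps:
$\frac{46447}{\left(-79 + 85\right)^{2}} + \frac{25011}{-38525} = \frac{46447}{6^{2}} + 25011 \left(- \frac{1}{38525}\right) = \frac{46447}{36} - \frac{25011}{38525} = \frac{1788470279}{1386900}$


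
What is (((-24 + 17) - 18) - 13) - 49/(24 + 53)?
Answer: -425/11 ≈ -38.636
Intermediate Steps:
(((-24 + 17) - 18) - 13) - 49/(24 + 53) = ((-7 - 18) - 13) - 49/77 = (-25 - 13) - 49*1/77 = -38 - 7/11 = -425/11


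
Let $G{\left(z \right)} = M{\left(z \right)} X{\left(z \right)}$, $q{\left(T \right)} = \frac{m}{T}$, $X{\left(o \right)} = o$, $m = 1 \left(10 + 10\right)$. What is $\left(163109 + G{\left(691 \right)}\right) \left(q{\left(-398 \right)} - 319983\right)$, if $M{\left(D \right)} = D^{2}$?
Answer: $- \frac{21019812490734960}{199} \approx -1.0563 \cdot 10^{14}$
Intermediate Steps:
$m = 20$ ($m = 1 \cdot 20 = 20$)
$q{\left(T \right)} = \frac{20}{T}$
$G{\left(z \right)} = z^{3}$ ($G{\left(z \right)} = z^{2} z = z^{3}$)
$\left(163109 + G{\left(691 \right)}\right) \left(q{\left(-398 \right)} - 319983\right) = \left(163109 + 691^{3}\right) \left(\frac{20}{-398} - 319983\right) = \left(163109 + 329939371\right) \left(20 \left(- \frac{1}{398}\right) - 319983\right) = 330102480 \left(- \frac{10}{199} - 319983\right) = 330102480 \left(- \frac{63676627}{199}\right) = - \frac{21019812490734960}{199}$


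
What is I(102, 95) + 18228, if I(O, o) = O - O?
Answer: 18228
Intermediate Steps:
I(O, o) = 0
I(102, 95) + 18228 = 0 + 18228 = 18228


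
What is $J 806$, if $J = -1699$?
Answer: $-1369394$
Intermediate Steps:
$J 806 = \left(-1699\right) 806 = -1369394$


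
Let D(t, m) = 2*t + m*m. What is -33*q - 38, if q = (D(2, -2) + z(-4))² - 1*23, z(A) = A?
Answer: 193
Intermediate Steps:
D(t, m) = m² + 2*t (D(t, m) = 2*t + m² = m² + 2*t)
q = -7 (q = (((-2)² + 2*2) - 4)² - 1*23 = ((4 + 4) - 4)² - 23 = (8 - 4)² - 23 = 4² - 23 = 16 - 23 = -7)
-33*q - 38 = -33*(-7) - 38 = 231 - 38 = 193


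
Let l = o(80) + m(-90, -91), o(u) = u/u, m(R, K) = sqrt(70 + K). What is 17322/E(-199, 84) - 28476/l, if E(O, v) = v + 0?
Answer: -167575/154 + 14238*I*sqrt(21)/11 ≈ -1088.1 + 5931.5*I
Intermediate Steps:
E(O, v) = v
o(u) = 1
l = 1 + I*sqrt(21) (l = 1 + sqrt(70 - 91) = 1 + sqrt(-21) = 1 + I*sqrt(21) ≈ 1.0 + 4.5826*I)
17322/E(-199, 84) - 28476/l = 17322/84 - 28476/(1 + I*sqrt(21)) = 17322*(1/84) - 28476/(1 + I*sqrt(21)) = 2887/14 - 28476/(1 + I*sqrt(21))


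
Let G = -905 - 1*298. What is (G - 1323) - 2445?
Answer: -4971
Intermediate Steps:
G = -1203 (G = -905 - 298 = -1203)
(G - 1323) - 2445 = (-1203 - 1323) - 2445 = -2526 - 2445 = -4971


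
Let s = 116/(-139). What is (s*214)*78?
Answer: -1936272/139 ≈ -13930.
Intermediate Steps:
s = -116/139 (s = 116*(-1/139) = -116/139 ≈ -0.83453)
(s*214)*78 = -116/139*214*78 = -24824/139*78 = -1936272/139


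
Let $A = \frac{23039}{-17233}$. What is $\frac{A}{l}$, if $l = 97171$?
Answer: $- \frac{23039}{1674547843} \approx -1.3758 \cdot 10^{-5}$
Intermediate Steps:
$A = - \frac{23039}{17233}$ ($A = 23039 \left(- \frac{1}{17233}\right) = - \frac{23039}{17233} \approx -1.3369$)
$\frac{A}{l} = - \frac{23039}{17233 \cdot 97171} = \left(- \frac{23039}{17233}\right) \frac{1}{97171} = - \frac{23039}{1674547843}$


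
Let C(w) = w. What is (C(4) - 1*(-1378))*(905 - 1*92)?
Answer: 1123566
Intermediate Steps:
(C(4) - 1*(-1378))*(905 - 1*92) = (4 - 1*(-1378))*(905 - 1*92) = (4 + 1378)*(905 - 92) = 1382*813 = 1123566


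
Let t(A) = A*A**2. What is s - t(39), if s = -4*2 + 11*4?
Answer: -59283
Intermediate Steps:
t(A) = A**3
s = 36 (s = -8 + 44 = 36)
s - t(39) = 36 - 1*39**3 = 36 - 1*59319 = 36 - 59319 = -59283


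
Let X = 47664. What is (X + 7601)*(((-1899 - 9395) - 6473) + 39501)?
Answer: 1201129510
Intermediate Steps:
(X + 7601)*(((-1899 - 9395) - 6473) + 39501) = (47664 + 7601)*(((-1899 - 9395) - 6473) + 39501) = 55265*((-11294 - 6473) + 39501) = 55265*(-17767 + 39501) = 55265*21734 = 1201129510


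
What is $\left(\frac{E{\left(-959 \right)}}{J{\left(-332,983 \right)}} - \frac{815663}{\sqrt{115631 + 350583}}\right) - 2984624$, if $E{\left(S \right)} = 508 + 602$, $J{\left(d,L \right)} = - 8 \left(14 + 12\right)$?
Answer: $- \frac{310401451}{104} - \frac{815663 \sqrt{466214}}{466214} \approx -2.9858 \cdot 10^{6}$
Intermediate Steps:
$J{\left(d,L \right)} = -208$ ($J{\left(d,L \right)} = \left(-8\right) 26 = -208$)
$E{\left(S \right)} = 1110$
$\left(\frac{E{\left(-959 \right)}}{J{\left(-332,983 \right)}} - \frac{815663}{\sqrt{115631 + 350583}}\right) - 2984624 = \left(\frac{1110}{-208} - \frac{815663}{\sqrt{115631 + 350583}}\right) - 2984624 = \left(1110 \left(- \frac{1}{208}\right) - \frac{815663}{\sqrt{466214}}\right) - 2984624 = \left(- \frac{555}{104} - 815663 \frac{\sqrt{466214}}{466214}\right) - 2984624 = \left(- \frac{555}{104} - \frac{815663 \sqrt{466214}}{466214}\right) - 2984624 = - \frac{310401451}{104} - \frac{815663 \sqrt{466214}}{466214}$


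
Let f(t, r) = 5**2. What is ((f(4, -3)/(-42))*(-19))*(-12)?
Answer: -950/7 ≈ -135.71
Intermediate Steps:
f(t, r) = 25
((f(4, -3)/(-42))*(-19))*(-12) = ((25/(-42))*(-19))*(-12) = ((25*(-1/42))*(-19))*(-12) = -25/42*(-19)*(-12) = (475/42)*(-12) = -950/7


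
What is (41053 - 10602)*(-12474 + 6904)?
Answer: -169612070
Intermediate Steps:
(41053 - 10602)*(-12474 + 6904) = 30451*(-5570) = -169612070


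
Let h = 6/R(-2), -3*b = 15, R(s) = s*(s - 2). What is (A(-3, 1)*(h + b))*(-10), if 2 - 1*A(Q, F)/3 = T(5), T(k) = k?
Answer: -765/2 ≈ -382.50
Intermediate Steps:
R(s) = s*(-2 + s)
A(Q, F) = -9 (A(Q, F) = 6 - 3*5 = 6 - 15 = -9)
b = -5 (b = -1/3*15 = -5)
h = 3/4 (h = 6/((-2*(-2 - 2))) = 6/((-2*(-4))) = 6/8 = 6*(1/8) = 3/4 ≈ 0.75000)
(A(-3, 1)*(h + b))*(-10) = -9*(3/4 - 5)*(-10) = -9*(-17/4)*(-10) = (153/4)*(-10) = -765/2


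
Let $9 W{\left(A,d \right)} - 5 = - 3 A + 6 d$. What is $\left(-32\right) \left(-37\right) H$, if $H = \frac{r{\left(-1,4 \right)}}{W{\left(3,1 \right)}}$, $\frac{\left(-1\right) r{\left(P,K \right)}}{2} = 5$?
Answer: $-53280$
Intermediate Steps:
$r{\left(P,K \right)} = -10$ ($r{\left(P,K \right)} = \left(-2\right) 5 = -10$)
$W{\left(A,d \right)} = \frac{5}{9} - \frac{A}{3} + \frac{2 d}{3}$ ($W{\left(A,d \right)} = \frac{5}{9} + \frac{- 3 A + 6 d}{9} = \frac{5}{9} - \left(- \frac{2 d}{3} + \frac{A}{3}\right) = \frac{5}{9} - \frac{A}{3} + \frac{2 d}{3}$)
$H = -45$ ($H = - \frac{10}{\frac{5}{9} - 1 + \frac{2}{3} \cdot 1} = - \frac{10}{\frac{5}{9} - 1 + \frac{2}{3}} = - \frac{10}{\frac{2}{9}} = \left(-10\right) \frac{9}{2} = -45$)
$\left(-32\right) \left(-37\right) H = \left(-32\right) \left(-37\right) \left(-45\right) = 1184 \left(-45\right) = -53280$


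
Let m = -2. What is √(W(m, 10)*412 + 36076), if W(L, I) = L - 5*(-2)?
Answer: 2*√9843 ≈ 198.42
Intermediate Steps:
W(L, I) = 10 + L (W(L, I) = L + 10 = 10 + L)
√(W(m, 10)*412 + 36076) = √((10 - 2)*412 + 36076) = √(8*412 + 36076) = √(3296 + 36076) = √39372 = 2*√9843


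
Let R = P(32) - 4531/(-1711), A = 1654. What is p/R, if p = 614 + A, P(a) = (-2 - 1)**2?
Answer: 1940274/9965 ≈ 194.71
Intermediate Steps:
P(a) = 9 (P(a) = (-3)**2 = 9)
p = 2268 (p = 614 + 1654 = 2268)
R = 19930/1711 (R = 9 - 4531/(-1711) = 9 - 4531*(-1)/1711 = 9 - 1*(-4531/1711) = 9 + 4531/1711 = 19930/1711 ≈ 11.648)
p/R = 2268/(19930/1711) = 2268*(1711/19930) = 1940274/9965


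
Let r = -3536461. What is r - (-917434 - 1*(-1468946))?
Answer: -4087973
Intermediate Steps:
r - (-917434 - 1*(-1468946)) = -3536461 - (-917434 - 1*(-1468946)) = -3536461 - (-917434 + 1468946) = -3536461 - 1*551512 = -3536461 - 551512 = -4087973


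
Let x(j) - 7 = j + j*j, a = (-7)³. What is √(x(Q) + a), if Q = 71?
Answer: 2*√1194 ≈ 69.109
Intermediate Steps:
a = -343
x(j) = 7 + j + j² (x(j) = 7 + (j + j*j) = 7 + (j + j²) = 7 + j + j²)
√(x(Q) + a) = √((7 + 71 + 71²) - 343) = √((7 + 71 + 5041) - 343) = √(5119 - 343) = √4776 = 2*√1194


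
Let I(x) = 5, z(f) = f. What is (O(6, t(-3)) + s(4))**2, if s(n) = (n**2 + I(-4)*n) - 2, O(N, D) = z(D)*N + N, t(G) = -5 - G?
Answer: 784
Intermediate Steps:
O(N, D) = N + D*N (O(N, D) = D*N + N = N + D*N)
s(n) = -2 + n**2 + 5*n (s(n) = (n**2 + 5*n) - 2 = -2 + n**2 + 5*n)
(O(6, t(-3)) + s(4))**2 = (6*(1 + (-5 - 1*(-3))) + (-2 + 4**2 + 5*4))**2 = (6*(1 + (-5 + 3)) + (-2 + 16 + 20))**2 = (6*(1 - 2) + 34)**2 = (6*(-1) + 34)**2 = (-6 + 34)**2 = 28**2 = 784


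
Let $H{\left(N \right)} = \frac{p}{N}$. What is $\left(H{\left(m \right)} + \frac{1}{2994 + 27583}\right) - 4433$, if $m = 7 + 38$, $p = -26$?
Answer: $- \frac{6100447802}{1375965} \approx -4433.6$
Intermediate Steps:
$m = 45$
$H{\left(N \right)} = - \frac{26}{N}$
$\left(H{\left(m \right)} + \frac{1}{2994 + 27583}\right) - 4433 = \left(- \frac{26}{45} + \frac{1}{2994 + 27583}\right) - 4433 = \left(\left(-26\right) \frac{1}{45} + \frac{1}{30577}\right) - 4433 = \left(- \frac{26}{45} + \frac{1}{30577}\right) - 4433 = - \frac{794957}{1375965} - 4433 = - \frac{6100447802}{1375965}$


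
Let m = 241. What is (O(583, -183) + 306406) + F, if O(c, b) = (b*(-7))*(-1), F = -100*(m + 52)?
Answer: 275825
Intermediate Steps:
F = -29300 (F = -100*(241 + 52) = -100*293 = -29300)
O(c, b) = 7*b (O(c, b) = -7*b*(-1) = 7*b)
(O(583, -183) + 306406) + F = (7*(-183) + 306406) - 29300 = (-1281 + 306406) - 29300 = 305125 - 29300 = 275825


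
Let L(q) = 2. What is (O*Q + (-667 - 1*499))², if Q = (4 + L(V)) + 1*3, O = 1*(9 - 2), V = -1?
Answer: 1216609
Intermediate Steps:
O = 7 (O = 1*7 = 7)
Q = 9 (Q = (4 + 2) + 1*3 = 6 + 3 = 9)
(O*Q + (-667 - 1*499))² = (7*9 + (-667 - 1*499))² = (63 + (-667 - 499))² = (63 - 1166)² = (-1103)² = 1216609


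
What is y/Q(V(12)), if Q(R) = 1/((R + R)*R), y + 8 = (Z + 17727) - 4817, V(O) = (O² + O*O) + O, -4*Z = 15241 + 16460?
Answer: 895815000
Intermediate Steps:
Z = -31701/4 (Z = -(15241 + 16460)/4 = -¼*31701 = -31701/4 ≈ -7925.3)
V(O) = O + 2*O² (V(O) = (O² + O²) + O = 2*O² + O = O + 2*O²)
y = 19907/4 (y = -8 + ((-31701/4 + 17727) - 4817) = -8 + (39207/4 - 4817) = -8 + 19939/4 = 19907/4 ≈ 4976.8)
Q(R) = 1/(2*R²) (Q(R) = 1/(((2*R))*R) = (1/(2*R))/R = 1/(2*R²))
y/Q(V(12)) = 19907/(4*((1/(2*(12*(1 + 2*12))²)))) = 19907/(4*((1/(2*(12*(1 + 24))²)))) = 19907/(4*((1/(2*(12*25)²)))) = 19907/(4*(((½)/300²))) = 19907/(4*(((½)*(1/90000)))) = 19907/(4*(1/180000)) = (19907/4)*180000 = 895815000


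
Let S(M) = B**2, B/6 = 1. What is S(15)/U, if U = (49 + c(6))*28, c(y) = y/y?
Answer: 9/350 ≈ 0.025714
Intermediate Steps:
B = 6 (B = 6*1 = 6)
S(M) = 36 (S(M) = 6**2 = 36)
c(y) = 1
U = 1400 (U = (49 + 1)*28 = 50*28 = 1400)
S(15)/U = 36/1400 = 36*(1/1400) = 9/350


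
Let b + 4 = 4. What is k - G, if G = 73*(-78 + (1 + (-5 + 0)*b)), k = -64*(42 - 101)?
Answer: 9397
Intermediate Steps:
b = 0 (b = -4 + 4 = 0)
k = 3776 (k = -64*(-59) = 3776)
G = -5621 (G = 73*(-78 + (1 + (-5 + 0)*0)) = 73*(-78 + (1 - 5*0)) = 73*(-78 + (1 + 0)) = 73*(-78 + 1) = 73*(-77) = -5621)
k - G = 3776 - 1*(-5621) = 3776 + 5621 = 9397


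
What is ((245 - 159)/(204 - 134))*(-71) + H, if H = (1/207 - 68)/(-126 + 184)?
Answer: -37146943/420210 ≈ -88.401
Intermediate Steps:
H = -14075/12006 (H = (1/207 - 68)/58 = -14075/207*1/58 = -14075/12006 ≈ -1.1723)
((245 - 159)/(204 - 134))*(-71) + H = ((245 - 159)/(204 - 134))*(-71) - 14075/12006 = (86/70)*(-71) - 14075/12006 = (86*(1/70))*(-71) - 14075/12006 = (43/35)*(-71) - 14075/12006 = -3053/35 - 14075/12006 = -37146943/420210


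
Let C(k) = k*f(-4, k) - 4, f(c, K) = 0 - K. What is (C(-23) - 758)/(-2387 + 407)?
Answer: 1291/1980 ≈ 0.65202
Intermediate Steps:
f(c, K) = -K
C(k) = -4 - k² (C(k) = k*(-k) - 4 = -k² - 4 = -4 - k²)
(C(-23) - 758)/(-2387 + 407) = ((-4 - 1*(-23)²) - 758)/(-2387 + 407) = ((-4 - 1*529) - 758)/(-1980) = ((-4 - 529) - 758)*(-1/1980) = (-533 - 758)*(-1/1980) = -1291*(-1/1980) = 1291/1980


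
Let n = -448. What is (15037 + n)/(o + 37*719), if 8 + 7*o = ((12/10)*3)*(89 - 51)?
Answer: 24315/44369 ≈ 0.54802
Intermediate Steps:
o = 92/5 (o = -8/7 + (((12/10)*3)*(89 - 51))/7 = -8/7 + (((12*(⅒))*3)*38)/7 = -8/7 + (((6/5)*3)*38)/7 = -8/7 + ((18/5)*38)/7 = -8/7 + (⅐)*(684/5) = -8/7 + 684/35 = 92/5 ≈ 18.400)
(15037 + n)/(o + 37*719) = (15037 - 448)/(92/5 + 37*719) = 14589/(92/5 + 26603) = 14589/(133107/5) = 14589*(5/133107) = 24315/44369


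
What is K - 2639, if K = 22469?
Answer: 19830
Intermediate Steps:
K - 2639 = 22469 - 2639 = 19830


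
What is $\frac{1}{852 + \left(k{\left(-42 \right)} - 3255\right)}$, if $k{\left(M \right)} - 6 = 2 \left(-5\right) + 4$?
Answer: $- \frac{1}{2403} \approx -0.00041615$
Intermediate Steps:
$k{\left(M \right)} = 0$ ($k{\left(M \right)} = 6 + \left(2 \left(-5\right) + 4\right) = 6 + \left(-10 + 4\right) = 6 - 6 = 0$)
$\frac{1}{852 + \left(k{\left(-42 \right)} - 3255\right)} = \frac{1}{852 + \left(0 - 3255\right)} = \frac{1}{852 - 3255} = \frac{1}{-2403} = - \frac{1}{2403}$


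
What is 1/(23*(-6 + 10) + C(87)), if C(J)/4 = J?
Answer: 1/440 ≈ 0.0022727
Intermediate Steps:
C(J) = 4*J
1/(23*(-6 + 10) + C(87)) = 1/(23*(-6 + 10) + 4*87) = 1/(23*4 + 348) = 1/(92 + 348) = 1/440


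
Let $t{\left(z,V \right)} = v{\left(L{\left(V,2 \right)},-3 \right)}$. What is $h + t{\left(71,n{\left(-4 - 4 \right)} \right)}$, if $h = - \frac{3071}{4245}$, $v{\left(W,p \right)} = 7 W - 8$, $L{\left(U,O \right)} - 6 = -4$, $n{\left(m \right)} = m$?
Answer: $\frac{22399}{4245} \approx 5.2766$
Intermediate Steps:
$L{\left(U,O \right)} = 2$ ($L{\left(U,O \right)} = 6 - 4 = 2$)
$v{\left(W,p \right)} = -8 + 7 W$
$t{\left(z,V \right)} = 6$ ($t{\left(z,V \right)} = -8 + 7 \cdot 2 = -8 + 14 = 6$)
$h = - \frac{3071}{4245}$ ($h = \left(-3071\right) \frac{1}{4245} = - \frac{3071}{4245} \approx -0.72344$)
$h + t{\left(71,n{\left(-4 - 4 \right)} \right)} = - \frac{3071}{4245} + 6 = \frac{22399}{4245}$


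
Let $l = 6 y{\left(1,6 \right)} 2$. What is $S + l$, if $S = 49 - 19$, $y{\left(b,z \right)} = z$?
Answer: $102$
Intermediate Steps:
$S = 30$ ($S = 49 - 19 = 30$)
$l = 72$ ($l = 6 \cdot 6 \cdot 2 = 36 \cdot 2 = 72$)
$S + l = 30 + 72 = 102$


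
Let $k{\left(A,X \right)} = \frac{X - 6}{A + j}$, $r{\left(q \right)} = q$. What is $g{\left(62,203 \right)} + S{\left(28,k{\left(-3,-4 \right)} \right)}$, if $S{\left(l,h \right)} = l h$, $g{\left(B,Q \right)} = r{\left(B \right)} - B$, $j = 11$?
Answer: $-35$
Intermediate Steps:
$k{\left(A,X \right)} = \frac{-6 + X}{11 + A}$ ($k{\left(A,X \right)} = \frac{X - 6}{A + 11} = \frac{-6 + X}{11 + A}$)
$g{\left(B,Q \right)} = 0$ ($g{\left(B,Q \right)} = B - B = 0$)
$S{\left(l,h \right)} = h l$
$g{\left(62,203 \right)} + S{\left(28,k{\left(-3,-4 \right)} \right)} = 0 + \frac{-6 - 4}{11 - 3} \cdot 28 = 0 + \frac{1}{8} \left(-10\right) 28 = 0 - 35 = -35$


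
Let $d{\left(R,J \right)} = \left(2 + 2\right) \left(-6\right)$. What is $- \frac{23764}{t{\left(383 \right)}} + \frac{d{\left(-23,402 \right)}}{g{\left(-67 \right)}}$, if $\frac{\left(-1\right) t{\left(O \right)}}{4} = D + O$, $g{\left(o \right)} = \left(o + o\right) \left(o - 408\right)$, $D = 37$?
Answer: $\frac{37813457}{2673300} \approx 14.145$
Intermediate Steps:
$g{\left(o \right)} = 2 o \left(-408 + o\right)$
$d{\left(R,J \right)} = -24$ ($d{\left(R,J \right)} = 4 \left(-6\right) = -24$)
$t{\left(O \right)} = -148 - 4 O$ ($t{\left(O \right)} = - 4 \left(37 + O\right) = -148 - 4 O$)
$- \frac{23764}{t{\left(383 \right)}} + \frac{d{\left(-23,402 \right)}}{g{\left(-67 \right)}} = - \frac{23764}{-148 - 1532} - \frac{24}{2 \left(-67\right) \left(-408 - 67\right)} = - \frac{23764}{-148 - 1532} - \frac{24}{2 \left(-67\right) \left(-475\right)} = - \frac{23764}{-1680} - \frac{24}{63650} = \left(-23764\right) \left(- \frac{1}{1680}\right) - \frac{12}{31825} = \frac{5941}{420} - \frac{12}{31825} = \frac{37813457}{2673300}$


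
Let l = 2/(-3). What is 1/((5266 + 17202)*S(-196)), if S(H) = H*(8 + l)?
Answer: -3/96882016 ≈ -3.0966e-8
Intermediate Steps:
l = -⅔ (l = -⅓*2 = -⅔ ≈ -0.66667)
S(H) = 22*H/3 (S(H) = H*(8 - ⅔) = H*(22/3) = 22*H/3)
1/((5266 + 17202)*S(-196)) = 1/((5266 + 17202)*(((22/3)*(-196)))) = 1/(22468*(-4312/3)) = (1/22468)*(-3/4312) = -3/96882016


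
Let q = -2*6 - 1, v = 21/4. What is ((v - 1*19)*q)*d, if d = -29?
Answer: -20735/4 ≈ -5183.8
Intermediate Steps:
v = 21/4 (v = 21*(¼) = 21/4 ≈ 5.2500)
q = -13 (q = -12 - 1 = -13)
((v - 1*19)*q)*d = ((21/4 - 1*19)*(-13))*(-29) = ((21/4 - 19)*(-13))*(-29) = -55/4*(-13)*(-29) = (715/4)*(-29) = -20735/4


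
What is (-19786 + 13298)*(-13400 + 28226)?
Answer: -96191088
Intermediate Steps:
(-19786 + 13298)*(-13400 + 28226) = -6488*14826 = -96191088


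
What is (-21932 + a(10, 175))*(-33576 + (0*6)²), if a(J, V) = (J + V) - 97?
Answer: 733434144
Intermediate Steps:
a(J, V) = -97 + J + V
(-21932 + a(10, 175))*(-33576 + (0*6)²) = (-21932 + (-97 + 10 + 175))*(-33576 + (0*6)²) = (-21932 + 88)*(-33576 + 0²) = -21844*(-33576 + 0) = -21844*(-33576) = 733434144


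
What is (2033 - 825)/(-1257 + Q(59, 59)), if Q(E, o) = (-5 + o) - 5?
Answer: -1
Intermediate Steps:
Q(E, o) = -10 + o
(2033 - 825)/(-1257 + Q(59, 59)) = (2033 - 825)/(-1257 + (-10 + 59)) = 1208/(-1257 + 49) = 1208/(-1208) = 1208*(-1/1208) = -1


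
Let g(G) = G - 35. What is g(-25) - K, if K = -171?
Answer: 111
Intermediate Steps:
g(G) = -35 + G
g(-25) - K = (-35 - 25) - 1*(-171) = -60 + 171 = 111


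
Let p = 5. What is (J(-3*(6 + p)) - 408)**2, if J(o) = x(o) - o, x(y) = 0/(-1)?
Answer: 140625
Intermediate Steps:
x(y) = 0 (x(y) = 0*(-1) = 0)
J(o) = -o (J(o) = 0 - o = -o)
(J(-3*(6 + p)) - 408)**2 = (-(-3)*(6 + 5) - 408)**2 = (-(-3)*11 - 408)**2 = (-1*(-33) - 408)**2 = (33 - 408)**2 = (-375)**2 = 140625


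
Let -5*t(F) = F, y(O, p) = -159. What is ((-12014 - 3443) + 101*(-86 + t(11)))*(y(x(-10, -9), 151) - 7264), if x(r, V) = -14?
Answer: 904314398/5 ≈ 1.8086e+8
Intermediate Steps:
t(F) = -F/5
((-12014 - 3443) + 101*(-86 + t(11)))*(y(x(-10, -9), 151) - 7264) = ((-12014 - 3443) + 101*(-86 - ⅕*11))*(-159 - 7264) = (-15457 + 101*(-86 - 11/5))*(-7423) = (-15457 + 101*(-441/5))*(-7423) = (-15457 - 44541/5)*(-7423) = -121826/5*(-7423) = 904314398/5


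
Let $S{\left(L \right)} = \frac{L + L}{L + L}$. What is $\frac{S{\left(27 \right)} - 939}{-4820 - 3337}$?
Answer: $\frac{938}{8157} \approx 0.11499$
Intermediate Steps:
$S{\left(L \right)} = 1$ ($S{\left(L \right)} = \frac{2 L}{2 L} = 2 L \frac{1}{2 L} = 1$)
$\frac{S{\left(27 \right)} - 939}{-4820 - 3337} = \frac{1 - 939}{-4820 - 3337} = - \frac{938}{-8157} = \left(-938\right) \left(- \frac{1}{8157}\right) = \frac{938}{8157}$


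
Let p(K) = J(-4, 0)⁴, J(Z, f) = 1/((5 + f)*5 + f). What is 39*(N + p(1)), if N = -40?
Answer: -609374961/390625 ≈ -1560.0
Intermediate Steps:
J(Z, f) = 1/(25 + 6*f) (J(Z, f) = 1/((25 + 5*f) + f) = 1/(25 + 6*f))
p(K) = 1/390625 (p(K) = (1/(25 + 6*0))⁴ = (1/(25 + 0))⁴ = (1/25)⁴ = 1/390625)
39*(N + p(1)) = 39*(-40 + 1/390625) = 39*(-15624999/390625) = -609374961/390625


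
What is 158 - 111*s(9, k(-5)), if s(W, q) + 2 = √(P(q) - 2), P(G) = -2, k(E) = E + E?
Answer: 380 - 222*I ≈ 380.0 - 222.0*I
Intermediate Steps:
k(E) = 2*E
s(W, q) = -2 + 2*I (s(W, q) = -2 + √(-2 - 2) = -2 + √(-4) = -2 + 2*I)
158 - 111*s(9, k(-5)) = 158 - 111*(-2 + 2*I) = 158 + (222 - 222*I) = 380 - 222*I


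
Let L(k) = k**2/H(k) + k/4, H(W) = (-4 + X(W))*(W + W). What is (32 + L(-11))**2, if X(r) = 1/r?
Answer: 30327049/32400 ≈ 936.02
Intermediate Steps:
H(W) = 2*W*(-4 + 1/W) (H(W) = (-4 + 1/W)*(W + W) = (-4 + 1/W)*(2*W) = 2*W*(-4 + 1/W))
L(k) = k/4 + k**2/(2 - 8*k) (L(k) = k**2/(2 - 8*k) + k/4 = k/4 + k**2/(2 - 8*k))
(32 + L(-11))**2 = (32 + (1/4)*(-11)*(-1 + 2*(-11))/(-1 + 4*(-11)))**2 = (32 + (1/4)*(-11)*(-1 - 22)/(-1 - 44))**2 = (32 + (1/4)*(-11)*(-23)/(-45))**2 = (32 + (1/4)*(-11)*(-1/45)*(-23))**2 = (32 - 253/180)**2 = (5507/180)**2 = 30327049/32400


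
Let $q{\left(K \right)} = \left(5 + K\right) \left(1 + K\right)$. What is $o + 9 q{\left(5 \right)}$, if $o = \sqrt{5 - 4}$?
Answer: $541$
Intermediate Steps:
$o = 1$ ($o = \sqrt{1} = 1$)
$q{\left(K \right)} = \left(1 + K\right) \left(5 + K\right)$
$o + 9 q{\left(5 \right)} = 1 + 9 \left(5 + 5^{2} + 6 \cdot 5\right) = 1 + 9 \left(5 + 25 + 30\right) = 1 + 9 \cdot 60 = 1 + 540 = 541$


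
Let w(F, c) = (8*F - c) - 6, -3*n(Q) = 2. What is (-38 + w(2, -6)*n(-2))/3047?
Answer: -146/9141 ≈ -0.015972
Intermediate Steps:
n(Q) = -⅔ (n(Q) = -⅓*2 = -⅔)
w(F, c) = -6 - c + 8*F (w(F, c) = (-c + 8*F) - 6 = -6 - c + 8*F)
(-38 + w(2, -6)*n(-2))/3047 = (-38 + (-6 - 1*(-6) + 8*2)*(-⅔))/3047 = (-38 + (-6 + 6 + 16)*(-⅔))*(1/3047) = (-38 + 16*(-⅔))*(1/3047) = (-38 - 32/3)*(1/3047) = -146/3*1/3047 = -146/9141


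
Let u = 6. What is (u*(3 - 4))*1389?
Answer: -8334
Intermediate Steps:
(u*(3 - 4))*1389 = (6*(3 - 4))*1389 = (6*(-1))*1389 = -6*1389 = -8334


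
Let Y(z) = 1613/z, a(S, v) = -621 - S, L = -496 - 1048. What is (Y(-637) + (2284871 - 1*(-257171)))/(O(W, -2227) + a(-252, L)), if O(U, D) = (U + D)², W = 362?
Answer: 1619279141/2215394272 ≈ 0.73092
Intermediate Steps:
L = -1544
O(U, D) = (D + U)²
(Y(-637) + (2284871 - 1*(-257171)))/(O(W, -2227) + a(-252, L)) = (1613/(-637) + (2284871 - 1*(-257171)))/((-2227 + 362)² + (-621 - 1*(-252))) = (1613*(-1/637) + (2284871 + 257171))/((-1865)² + (-621 + 252)) = (-1613/637 + 2542042)/(3478225 - 369) = (1619279141/637)/3477856 = (1619279141/637)*(1/3477856) = 1619279141/2215394272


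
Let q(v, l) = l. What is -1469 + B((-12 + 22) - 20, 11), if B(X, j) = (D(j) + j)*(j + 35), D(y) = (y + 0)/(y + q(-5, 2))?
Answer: -12013/13 ≈ -924.08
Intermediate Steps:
D(y) = y/(2 + y) (D(y) = (y + 0)/(y + 2) = y/(2 + y))
B(X, j) = (35 + j)*(j + j/(2 + j)) (B(X, j) = (j/(2 + j) + j)*(j + 35) = (j + j/(2 + j))*(35 + j) = (35 + j)*(j + j/(2 + j)))
-1469 + B((-12 + 22) - 20, 11) = -1469 + 11*(105 + 11² + 38*11)/(2 + 11) = -1469 + 11*(105 + 121 + 418)/13 = -1469 + 11*(1/13)*644 = -1469 + 7084/13 = -12013/13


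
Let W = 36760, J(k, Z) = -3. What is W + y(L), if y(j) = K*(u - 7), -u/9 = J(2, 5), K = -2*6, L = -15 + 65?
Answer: 36520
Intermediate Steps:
L = 50
K = -12
u = 27 (u = -9*(-3) = 27)
y(j) = -240 (y(j) = -12*(27 - 7) = -12*20 = -240)
W + y(L) = 36760 - 240 = 36520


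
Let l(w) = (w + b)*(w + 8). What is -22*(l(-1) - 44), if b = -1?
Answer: 1276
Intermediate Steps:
l(w) = (-1 + w)*(8 + w) (l(w) = (w - 1)*(w + 8) = (-1 + w)*(8 + w))
-22*(l(-1) - 44) = -22*((-8 + (-1)² + 7*(-1)) - 44) = -22*((-8 + 1 - 7) - 44) = -22*(-14 - 44) = -22*(-58) = 1276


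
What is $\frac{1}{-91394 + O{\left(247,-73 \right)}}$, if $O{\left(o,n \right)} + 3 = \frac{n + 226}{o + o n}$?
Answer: $- \frac{1976}{180600489} \approx -1.0941 \cdot 10^{-5}$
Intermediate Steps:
$O{\left(o,n \right)} = -3 + \frac{226 + n}{o + n o}$ ($O{\left(o,n \right)} = -3 + \frac{n + 226}{o + o n} = -3 + \frac{226 + n}{o + n o}$)
$\frac{1}{-91394 + O{\left(247,-73 \right)}} = \frac{1}{-91394 + \frac{226 - 73 - 741 - \left(-219\right) 247}{247 \left(1 - 73\right)}} = \frac{1}{-91394 + \frac{226 - 73 - 741 + 54093}{247 \left(-72\right)}} = \frac{1}{-91394 + \frac{1}{247} \left(- \frac{1}{72}\right) 53505} = \frac{1}{-91394 - \frac{5945}{1976}} = \frac{1}{- \frac{180600489}{1976}} = - \frac{1976}{180600489}$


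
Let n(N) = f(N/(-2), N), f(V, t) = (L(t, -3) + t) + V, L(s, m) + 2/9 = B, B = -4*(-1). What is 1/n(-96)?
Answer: -9/398 ≈ -0.022613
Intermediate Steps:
B = 4
L(s, m) = 34/9 (L(s, m) = -2/9 + 4 = 34/9)
f(V, t) = 34/9 + V + t (f(V, t) = (34/9 + t) + V = 34/9 + V + t)
n(N) = 34/9 + N/2 (n(N) = 34/9 + N/(-2) + N = 34/9 + N*(-½) + N = 34/9 - N/2 + N = 34/9 + N/2)
1/n(-96) = 1/(34/9 + (½)*(-96)) = 1/(34/9 - 48) = 1/(-398/9) = -9/398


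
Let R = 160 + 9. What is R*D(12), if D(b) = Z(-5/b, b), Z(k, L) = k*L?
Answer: -845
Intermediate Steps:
Z(k, L) = L*k
D(b) = -5 (D(b) = b*(-5/b) = -5)
R = 169
R*D(12) = 169*(-5) = -845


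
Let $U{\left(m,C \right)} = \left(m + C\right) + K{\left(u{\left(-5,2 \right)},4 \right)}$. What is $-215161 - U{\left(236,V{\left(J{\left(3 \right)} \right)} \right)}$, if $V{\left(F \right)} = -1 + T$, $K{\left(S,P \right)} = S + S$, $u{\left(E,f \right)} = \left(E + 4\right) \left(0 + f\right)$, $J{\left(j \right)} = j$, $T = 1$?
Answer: $-215393$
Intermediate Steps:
$u{\left(E,f \right)} = f \left(4 + E\right)$ ($u{\left(E,f \right)} = \left(4 + E\right) f = f \left(4 + E\right)$)
$K{\left(S,P \right)} = 2 S$
$V{\left(F \right)} = 0$ ($V{\left(F \right)} = -1 + 1 = 0$)
$U{\left(m,C \right)} = -4 + C + m$ ($U{\left(m,C \right)} = \left(m + C\right) + 2 \cdot 2 \left(4 - 5\right) = \left(C + m\right) + 2 \cdot 2 \left(-1\right) = \left(C + m\right) + 2 \left(-2\right) = \left(C + m\right) - 4 = -4 + C + m$)
$-215161 - U{\left(236,V{\left(J{\left(3 \right)} \right)} \right)} = -215161 - \left(-4 + 0 + 236\right) = -215161 - 232 = -215393$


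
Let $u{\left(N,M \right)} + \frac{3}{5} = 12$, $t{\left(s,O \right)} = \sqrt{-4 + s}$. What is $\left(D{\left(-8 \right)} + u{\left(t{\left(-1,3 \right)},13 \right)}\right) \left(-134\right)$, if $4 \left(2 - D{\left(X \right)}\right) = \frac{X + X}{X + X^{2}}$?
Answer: $- \frac{63181}{35} \approx -1805.2$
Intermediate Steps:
$u{\left(N,M \right)} = \frac{57}{5}$ ($u{\left(N,M \right)} = - \frac{3}{5} + 12 = \frac{57}{5}$)
$D{\left(X \right)} = 2 - \frac{X}{2 \left(X + X^{2}\right)}$ ($D{\left(X \right)} = 2 - \frac{\left(X + X\right) \frac{1}{X + X^{2}}}{4} = 2 - \frac{2 X \frac{1}{X + X^{2}}}{4} = 2 - \frac{X}{2 \left(X + X^{2}\right)}$)
$\left(D{\left(-8 \right)} + u{\left(t{\left(-1,3 \right)},13 \right)}\right) \left(-134\right) = \left(\frac{3 + 4 \left(-8\right)}{2 \left(1 - 8\right)} + \frac{57}{5}\right) \left(-134\right) = \left(\frac{3 - 32}{2 \left(-7\right)} + \frac{57}{5}\right) \left(-134\right) = \left(\frac{1}{2} \left(- \frac{1}{7}\right) \left(-29\right) + \frac{57}{5}\right) \left(-134\right) = \left(\frac{29}{14} + \frac{57}{5}\right) \left(-134\right) = \frac{943}{70} \left(-134\right) = - \frac{63181}{35}$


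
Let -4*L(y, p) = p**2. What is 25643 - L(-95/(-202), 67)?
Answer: 107061/4 ≈ 26765.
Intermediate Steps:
L(y, p) = -p**2/4
25643 - L(-95/(-202), 67) = 25643 - (-1)*67**2/4 = 25643 - (-1)*4489/4 = 25643 - 1*(-4489/4) = 25643 + 4489/4 = 107061/4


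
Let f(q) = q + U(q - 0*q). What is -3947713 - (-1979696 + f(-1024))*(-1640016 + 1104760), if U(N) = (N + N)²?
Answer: 1184830169791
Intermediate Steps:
U(N) = 4*N² (U(N) = (2*N)² = 4*N²)
f(q) = q + 4*q² (f(q) = q + 4*(q - 0*q)² = q + 4*(q - 1*0)² = q + 4*(q + 0)² = q + 4*q²)
-3947713 - (-1979696 + f(-1024))*(-1640016 + 1104760) = -3947713 - (-1979696 - 1024*(1 + 4*(-1024)))*(-1640016 + 1104760) = -3947713 - (-1979696 - 1024*(1 - 4096))*(-535256) = -3947713 - (-1979696 - 1024*(-4095))*(-535256) = -3947713 - (-1979696 + 4193280)*(-535256) = -3947713 - 2213584*(-535256) = -3947713 - 1*(-1184834117504) = -3947713 + 1184834117504 = 1184830169791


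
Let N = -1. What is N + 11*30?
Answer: 329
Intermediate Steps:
N + 11*30 = -1 + 11*30 = -1 + 330 = 329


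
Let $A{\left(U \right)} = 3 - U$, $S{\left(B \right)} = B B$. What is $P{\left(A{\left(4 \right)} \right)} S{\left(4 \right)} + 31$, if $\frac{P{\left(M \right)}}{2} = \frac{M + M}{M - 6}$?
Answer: $\frac{281}{7} \approx 40.143$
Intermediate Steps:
$S{\left(B \right)} = B^{2}$
$P{\left(M \right)} = \frac{4 M}{-6 + M}$ ($P{\left(M \right)} = 2 \frac{M + M}{M - 6} = 2 \frac{2 M}{-6 + M} = \frac{4 M}{-6 + M}$)
$P{\left(A{\left(4 \right)} \right)} S{\left(4 \right)} + 31 = \frac{4 \left(3 - 4\right)}{-6 + \left(3 - 4\right)} 4^{2} + 31 = \frac{4 \left(3 - 4\right)}{-6 + \left(3 - 4\right)} 16 + 31 = 4 \left(-1\right) \frac{1}{-6 - 1} \cdot 16 + 31 = 4 \left(-1\right) \frac{1}{-7} \cdot 16 + 31 = 4 \left(-1\right) \left(- \frac{1}{7}\right) 16 + 31 = \frac{4}{7} \cdot 16 + 31 = \frac{64}{7} + 31 = \frac{281}{7}$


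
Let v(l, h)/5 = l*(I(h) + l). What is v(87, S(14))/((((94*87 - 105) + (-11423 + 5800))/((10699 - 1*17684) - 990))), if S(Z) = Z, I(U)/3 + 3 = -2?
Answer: -4995540/49 ≈ -1.0195e+5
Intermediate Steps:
I(U) = -15 (I(U) = -9 + 3*(-2) = -9 - 6 = -15)
v(l, h) = 5*l*(-15 + l) (v(l, h) = 5*(l*(-15 + l)) = 5*l*(-15 + l))
v(87, S(14))/((((94*87 - 105) + (-11423 + 5800))/((10699 - 1*17684) - 990))) = (5*87*(-15 + 87))/((((94*87 - 105) + (-11423 + 5800))/((10699 - 1*17684) - 990))) = (5*87*72)/((((8178 - 105) - 5623)/((10699 - 17684) - 990))) = 31320/(((8073 - 5623)/(-6985 - 990))) = 31320/((2450/(-7975))) = 31320/((2450*(-1/7975))) = 31320/(-98/319) = 31320*(-319/98) = -4995540/49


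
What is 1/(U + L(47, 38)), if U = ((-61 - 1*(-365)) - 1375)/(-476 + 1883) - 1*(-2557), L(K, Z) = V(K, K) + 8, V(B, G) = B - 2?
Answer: 67/174819 ≈ 0.00038325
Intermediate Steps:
V(B, G) = -2 + B
L(K, Z) = 6 + K (L(K, Z) = (-2 + K) + 8 = 6 + K)
U = 171268/67 (U = ((-61 + 365) - 1375)/1407 + 2557 = (304 - 1375)*(1/1407) + 2557 = -1071*1/1407 + 2557 = -51/67 + 2557 = 171268/67 ≈ 2556.2)
1/(U + L(47, 38)) = 1/(171268/67 + (6 + 47)) = 1/(171268/67 + 53) = 1/(174819/67) = 67/174819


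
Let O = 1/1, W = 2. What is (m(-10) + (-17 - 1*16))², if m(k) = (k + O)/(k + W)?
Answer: 65025/64 ≈ 1016.0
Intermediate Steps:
O = 1
m(k) = (1 + k)/(2 + k) (m(k) = (k + 1)/(k + 2) = (1 + k)/(2 + k))
(m(-10) + (-17 - 1*16))² = ((1 - 10)/(2 - 10) + (-17 - 1*16))² = (-9/(-8) + (-17 - 16))² = (-⅛*(-9) - 33)² = (9/8 - 33)² = (-255/8)² = 65025/64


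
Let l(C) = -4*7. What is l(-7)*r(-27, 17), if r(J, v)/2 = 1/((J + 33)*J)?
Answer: 28/81 ≈ 0.34568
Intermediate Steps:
r(J, v) = 2/(J*(33 + J)) (r(J, v) = 2*(1/((J + 33)*J)) = 2*(1/((33 + J)*J)) = 2*(1/(J*(33 + J))) = 2/(J*(33 + J)))
l(C) = -28
l(-7)*r(-27, 17) = -56/((-27)*(33 - 27)) = -56*(-1)/(27*6) = -28*(-1/81) = 28/81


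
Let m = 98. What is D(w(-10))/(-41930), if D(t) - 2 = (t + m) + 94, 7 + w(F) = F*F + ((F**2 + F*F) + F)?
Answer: -477/41930 ≈ -0.011376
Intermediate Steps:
w(F) = -7 + F + 3*F**2 (w(F) = -7 + (F*F + ((F**2 + F*F) + F)) = -7 + (F**2 + ((F**2 + F**2) + F)) = -7 + (F**2 + (2*F**2 + F)) = -7 + (F**2 + (F + 2*F**2)) = -7 + (F + 3*F**2) = -7 + F + 3*F**2)
D(t) = 194 + t (D(t) = 2 + ((t + 98) + 94) = 2 + ((98 + t) + 94) = 2 + (192 + t) = 194 + t)
D(w(-10))/(-41930) = (194 + (-7 - 10 + 3*(-10)**2))/(-41930) = (194 + (-7 - 10 + 3*100))*(-1/41930) = (194 + (-7 - 10 + 300))*(-1/41930) = (194 + 283)*(-1/41930) = 477*(-1/41930) = -477/41930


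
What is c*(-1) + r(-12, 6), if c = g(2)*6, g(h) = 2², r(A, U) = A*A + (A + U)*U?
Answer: 84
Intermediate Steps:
r(A, U) = A² + U*(A + U)
g(h) = 4
c = 24 (c = 4*6 = 24)
c*(-1) + r(-12, 6) = 24*(-1) + ((-12)² + 6² - 12*6) = -24 + (144 + 36 - 72) = -24 + 108 = 84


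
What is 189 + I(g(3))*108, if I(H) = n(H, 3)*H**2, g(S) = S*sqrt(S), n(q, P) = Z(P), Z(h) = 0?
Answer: 189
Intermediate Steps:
n(q, P) = 0
g(S) = S**(3/2)
I(H) = 0 (I(H) = 0*H**2 = 0)
189 + I(g(3))*108 = 189 + 0*108 = 189 + 0 = 189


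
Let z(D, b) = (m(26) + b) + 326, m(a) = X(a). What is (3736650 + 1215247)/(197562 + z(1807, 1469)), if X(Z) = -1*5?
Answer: 4951897/199352 ≈ 24.840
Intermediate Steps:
X(Z) = -5
m(a) = -5
z(D, b) = 321 + b (z(D, b) = (-5 + b) + 326 = 321 + b)
(3736650 + 1215247)/(197562 + z(1807, 1469)) = (3736650 + 1215247)/(197562 + (321 + 1469)) = 4951897/(197562 + 1790) = 4951897/199352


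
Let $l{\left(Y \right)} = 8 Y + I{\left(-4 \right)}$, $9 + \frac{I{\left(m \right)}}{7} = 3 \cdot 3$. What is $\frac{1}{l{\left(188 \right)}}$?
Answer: $\frac{1}{1504} \approx 0.00066489$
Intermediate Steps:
$I{\left(m \right)} = 0$ ($I{\left(m \right)} = -63 + 7 \cdot 3 \cdot 3 = -63 + 7 \cdot 9 = -63 + 63 = 0$)
$l{\left(Y \right)} = 8 Y$ ($l{\left(Y \right)} = 8 Y + 0 = 8 Y$)
$\frac{1}{l{\left(188 \right)}} = \frac{1}{8 \cdot 188} = \frac{1}{1504}$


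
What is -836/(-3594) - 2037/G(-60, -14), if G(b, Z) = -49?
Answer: 525853/12579 ≈ 41.804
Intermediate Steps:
-836/(-3594) - 2037/G(-60, -14) = -836/(-3594) - 2037/(-49) = -836*(-1/3594) - 2037*(-1/49) = 418/1797 + 291/7 = 525853/12579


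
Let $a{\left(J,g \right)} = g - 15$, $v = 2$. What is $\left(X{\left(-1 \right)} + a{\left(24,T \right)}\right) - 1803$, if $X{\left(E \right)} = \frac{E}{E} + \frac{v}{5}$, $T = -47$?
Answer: $- \frac{9318}{5} \approx -1863.6$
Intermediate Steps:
$a{\left(J,g \right)} = -15 + g$
$X{\left(E \right)} = \frac{7}{5}$ ($X{\left(E \right)} = \frac{E}{E} + \frac{2}{5} = 1 + 2 \cdot \frac{1}{5} = 1 + \frac{2}{5} = \frac{7}{5}$)
$\left(X{\left(-1 \right)} + a{\left(24,T \right)}\right) - 1803 = \left(\frac{7}{5} - 62\right) - 1803 = - \frac{303}{5} - 1803 = - \frac{9318}{5}$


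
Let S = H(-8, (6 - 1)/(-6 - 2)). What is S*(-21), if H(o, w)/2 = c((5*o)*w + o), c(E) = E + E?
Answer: -1428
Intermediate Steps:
c(E) = 2*E
H(o, w) = 4*o + 20*o*w (H(o, w) = 2*(2*((5*o)*w + o)) = 2*(2*(5*o*w + o)) = 2*(2*(o + 5*o*w)) = 2*(2*o + 10*o*w) = 4*o + 20*o*w)
S = 68 (S = 4*(-8)*(1 + 5*((6 - 1)/(-6 - 2))) = 4*(-8)*(1 + 5*(5/(-8))) = 4*(-8)*(1 + 5*(5*(-⅛))) = 4*(-8)*(1 + 5*(-5/8)) = 4*(-8)*(1 - 25/8) = 4*(-8)*(-17/8) = 68)
S*(-21) = 68*(-21) = -1428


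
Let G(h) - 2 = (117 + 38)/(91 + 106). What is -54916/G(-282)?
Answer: -10818452/549 ≈ -19706.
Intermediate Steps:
G(h) = 549/197 (G(h) = 2 + (117 + 38)/(91 + 106) = 2 + 155/197 = 549/197)
-54916/G(-282) = -54916/549/197 = -54916*197/549 = -10818452/549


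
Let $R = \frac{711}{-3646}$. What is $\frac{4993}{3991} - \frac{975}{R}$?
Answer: $\frac{4730318791}{945867} \approx 5001.0$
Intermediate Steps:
$R = - \frac{711}{3646}$ ($R = 711 \left(- \frac{1}{3646}\right) = - \frac{711}{3646} \approx -0.19501$)
$\frac{4993}{3991} - \frac{975}{R} = \frac{4993}{3991} - \frac{975}{- \frac{711}{3646}} = 4993 \cdot \frac{1}{3991} - - \frac{1184950}{237} = \frac{4993}{3991} + \frac{1184950}{237} = \frac{4730318791}{945867}$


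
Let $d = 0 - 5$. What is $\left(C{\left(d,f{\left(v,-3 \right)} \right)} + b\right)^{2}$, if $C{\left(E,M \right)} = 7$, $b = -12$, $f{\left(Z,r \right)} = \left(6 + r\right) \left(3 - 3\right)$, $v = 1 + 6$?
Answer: $25$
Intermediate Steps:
$v = 7$
$f{\left(Z,r \right)} = 0$ ($f{\left(Z,r \right)} = \left(6 + r\right) 0 = 0$)
$d = -5$
$\left(C{\left(d,f{\left(v,-3 \right)} \right)} + b\right)^{2} = \left(7 - 12\right)^{2} = \left(-5\right)^{2} = 25$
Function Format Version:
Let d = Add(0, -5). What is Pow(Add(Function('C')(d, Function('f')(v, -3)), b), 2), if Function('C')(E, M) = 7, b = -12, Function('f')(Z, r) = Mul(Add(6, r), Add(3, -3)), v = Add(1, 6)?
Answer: 25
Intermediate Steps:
v = 7
Function('f')(Z, r) = 0 (Function('f')(Z, r) = Mul(Add(6, r), 0) = 0)
d = -5
Pow(Add(Function('C')(d, Function('f')(v, -3)), b), 2) = Pow(Add(7, -12), 2) = Pow(-5, 2) = 25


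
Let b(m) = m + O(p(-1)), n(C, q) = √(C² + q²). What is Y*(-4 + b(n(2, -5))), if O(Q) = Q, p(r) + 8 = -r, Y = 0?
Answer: 0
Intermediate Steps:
p(r) = -8 - r
b(m) = -7 + m (b(m) = m + (-8 - 1*(-1)) = m + (-8 + 1) = m - 7 = -7 + m)
Y*(-4 + b(n(2, -5))) = 0*(-4 + (-7 + √(2² + (-5)²))) = 0*(-4 + (-7 + √(4 + 25))) = 0*(-4 + (-7 + √29)) = 0*(-11 + √29) = 0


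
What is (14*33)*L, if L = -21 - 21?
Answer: -19404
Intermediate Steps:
L = -42
(14*33)*L = (14*33)*(-42) = 462*(-42) = -19404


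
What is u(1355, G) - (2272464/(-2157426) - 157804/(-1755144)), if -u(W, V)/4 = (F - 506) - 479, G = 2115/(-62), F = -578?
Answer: 328853185536125/52591573602 ≈ 6253.0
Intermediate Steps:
G = -2115/62 (G = 2115*(-1/62) = -2115/62 ≈ -34.113)
u(W, V) = 6252 (u(W, V) = -4*((-578 - 506) - 479) = -4*(-1084 - 479) = -4*(-1563) = 6252)
u(1355, G) - (2272464/(-2157426) - 157804/(-1755144)) = 6252 - (2272464/(-2157426) - 157804/(-1755144)) = 6252 - (2272464*(-1/2157426) - 157804*(-1/1755144)) = 6252 - (-126248/119857 + 39451/438786) = 6252 - 1*(-50667376421/52591573602) = 6252 + 50667376421/52591573602 = 328853185536125/52591573602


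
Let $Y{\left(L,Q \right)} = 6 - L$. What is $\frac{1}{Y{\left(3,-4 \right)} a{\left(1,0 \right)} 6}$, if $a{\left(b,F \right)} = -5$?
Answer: $- \frac{1}{90} \approx -0.011111$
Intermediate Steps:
$\frac{1}{Y{\left(3,-4 \right)} a{\left(1,0 \right)} 6} = \frac{1}{\left(6 - 3\right) \left(-5\right) 6} = \frac{1}{3 \left(-5\right) 6} = \frac{1}{\left(-15\right) 6} = \frac{1}{-90} = - \frac{1}{90}$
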